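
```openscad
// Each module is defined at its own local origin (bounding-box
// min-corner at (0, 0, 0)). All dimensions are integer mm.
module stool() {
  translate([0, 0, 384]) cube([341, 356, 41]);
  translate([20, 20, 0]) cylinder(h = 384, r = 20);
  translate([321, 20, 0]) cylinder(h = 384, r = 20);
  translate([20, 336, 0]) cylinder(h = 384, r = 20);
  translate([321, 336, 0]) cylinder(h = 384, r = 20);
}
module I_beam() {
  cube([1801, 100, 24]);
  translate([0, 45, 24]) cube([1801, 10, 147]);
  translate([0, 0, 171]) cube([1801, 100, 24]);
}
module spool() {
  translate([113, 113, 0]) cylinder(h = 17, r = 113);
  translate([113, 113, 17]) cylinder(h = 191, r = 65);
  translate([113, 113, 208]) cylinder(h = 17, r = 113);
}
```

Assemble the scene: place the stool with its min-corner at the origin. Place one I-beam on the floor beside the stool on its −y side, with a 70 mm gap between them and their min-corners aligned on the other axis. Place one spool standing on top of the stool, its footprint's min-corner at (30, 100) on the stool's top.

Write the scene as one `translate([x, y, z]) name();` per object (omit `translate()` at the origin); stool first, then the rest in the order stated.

stool();
translate([0, -170, 0]) I_beam();
translate([30, 100, 425]) spool();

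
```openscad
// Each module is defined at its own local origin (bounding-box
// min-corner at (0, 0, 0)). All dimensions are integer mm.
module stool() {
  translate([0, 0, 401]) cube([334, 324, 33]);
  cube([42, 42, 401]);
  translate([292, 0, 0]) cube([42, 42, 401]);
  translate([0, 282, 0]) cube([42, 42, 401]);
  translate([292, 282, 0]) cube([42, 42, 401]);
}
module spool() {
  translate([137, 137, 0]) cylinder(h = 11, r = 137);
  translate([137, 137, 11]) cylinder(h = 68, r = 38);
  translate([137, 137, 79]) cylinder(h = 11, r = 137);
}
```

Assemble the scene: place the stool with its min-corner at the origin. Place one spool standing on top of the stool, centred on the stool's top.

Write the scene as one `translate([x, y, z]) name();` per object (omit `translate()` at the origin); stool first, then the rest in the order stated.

stool();
translate([30, 25, 434]) spool();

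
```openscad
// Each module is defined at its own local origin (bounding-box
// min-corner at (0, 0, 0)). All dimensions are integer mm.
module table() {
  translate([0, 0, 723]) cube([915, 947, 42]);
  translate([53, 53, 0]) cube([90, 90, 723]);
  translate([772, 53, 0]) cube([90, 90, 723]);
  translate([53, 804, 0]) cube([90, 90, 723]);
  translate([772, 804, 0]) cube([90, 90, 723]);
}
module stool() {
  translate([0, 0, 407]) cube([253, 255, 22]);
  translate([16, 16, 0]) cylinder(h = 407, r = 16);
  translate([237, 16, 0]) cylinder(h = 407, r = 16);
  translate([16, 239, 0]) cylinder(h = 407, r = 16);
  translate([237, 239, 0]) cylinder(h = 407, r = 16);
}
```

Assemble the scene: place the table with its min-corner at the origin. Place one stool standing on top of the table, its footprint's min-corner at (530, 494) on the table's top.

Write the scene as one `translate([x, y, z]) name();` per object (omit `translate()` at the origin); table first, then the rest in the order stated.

table();
translate([530, 494, 765]) stool();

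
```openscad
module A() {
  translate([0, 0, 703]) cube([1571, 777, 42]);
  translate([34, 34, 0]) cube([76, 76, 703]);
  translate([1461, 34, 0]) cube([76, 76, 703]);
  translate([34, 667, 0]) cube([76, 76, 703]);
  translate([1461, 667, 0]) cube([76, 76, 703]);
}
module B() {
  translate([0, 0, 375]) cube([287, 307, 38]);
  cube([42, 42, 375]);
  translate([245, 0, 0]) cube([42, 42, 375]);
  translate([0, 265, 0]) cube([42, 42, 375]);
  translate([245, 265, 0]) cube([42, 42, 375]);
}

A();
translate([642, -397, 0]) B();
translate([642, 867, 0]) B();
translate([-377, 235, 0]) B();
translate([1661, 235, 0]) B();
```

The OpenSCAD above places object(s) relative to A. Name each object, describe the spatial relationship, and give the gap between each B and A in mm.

A is a table. B is a stool. Four stools sit around the table at the −y, +y, −x, +x sides. The gap between each stool and the table is 90 mm.

Each stool's nearest face is 90 mm from the table's bounding box.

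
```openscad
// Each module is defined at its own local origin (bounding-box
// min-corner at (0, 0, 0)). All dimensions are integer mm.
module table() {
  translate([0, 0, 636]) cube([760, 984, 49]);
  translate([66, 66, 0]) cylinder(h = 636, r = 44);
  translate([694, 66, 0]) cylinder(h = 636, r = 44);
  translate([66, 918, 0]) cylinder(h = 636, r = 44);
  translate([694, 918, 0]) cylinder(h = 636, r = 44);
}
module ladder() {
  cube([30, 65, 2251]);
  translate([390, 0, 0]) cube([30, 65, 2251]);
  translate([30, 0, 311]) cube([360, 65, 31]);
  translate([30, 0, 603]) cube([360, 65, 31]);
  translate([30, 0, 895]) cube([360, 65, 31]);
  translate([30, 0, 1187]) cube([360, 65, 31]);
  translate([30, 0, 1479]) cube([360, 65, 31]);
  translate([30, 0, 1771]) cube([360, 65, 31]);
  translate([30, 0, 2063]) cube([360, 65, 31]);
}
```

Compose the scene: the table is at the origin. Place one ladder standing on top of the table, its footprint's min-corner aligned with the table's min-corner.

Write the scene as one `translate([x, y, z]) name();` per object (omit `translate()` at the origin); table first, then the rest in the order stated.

table();
translate([0, 0, 685]) ladder();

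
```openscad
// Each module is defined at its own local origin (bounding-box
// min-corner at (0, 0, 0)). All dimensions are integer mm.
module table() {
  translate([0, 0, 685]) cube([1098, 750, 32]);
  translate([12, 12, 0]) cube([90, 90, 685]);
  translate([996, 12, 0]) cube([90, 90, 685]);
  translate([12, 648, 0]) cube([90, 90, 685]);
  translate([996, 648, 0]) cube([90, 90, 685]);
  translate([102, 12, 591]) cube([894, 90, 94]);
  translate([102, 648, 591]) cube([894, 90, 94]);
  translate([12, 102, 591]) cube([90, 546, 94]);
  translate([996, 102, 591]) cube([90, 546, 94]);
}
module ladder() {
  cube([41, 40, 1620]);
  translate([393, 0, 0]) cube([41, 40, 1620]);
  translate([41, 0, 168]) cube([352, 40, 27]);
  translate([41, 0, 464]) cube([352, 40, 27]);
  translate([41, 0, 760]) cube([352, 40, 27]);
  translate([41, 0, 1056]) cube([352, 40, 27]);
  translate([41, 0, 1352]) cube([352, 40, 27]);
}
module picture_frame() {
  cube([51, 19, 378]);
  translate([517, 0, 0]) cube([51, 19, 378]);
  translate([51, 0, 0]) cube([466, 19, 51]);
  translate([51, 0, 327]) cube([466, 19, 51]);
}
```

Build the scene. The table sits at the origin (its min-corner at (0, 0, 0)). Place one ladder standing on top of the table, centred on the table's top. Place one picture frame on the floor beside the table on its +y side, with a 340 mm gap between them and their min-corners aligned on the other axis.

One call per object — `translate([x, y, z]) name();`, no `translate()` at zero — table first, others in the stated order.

table();
translate([332, 355, 717]) ladder();
translate([0, 1090, 0]) picture_frame();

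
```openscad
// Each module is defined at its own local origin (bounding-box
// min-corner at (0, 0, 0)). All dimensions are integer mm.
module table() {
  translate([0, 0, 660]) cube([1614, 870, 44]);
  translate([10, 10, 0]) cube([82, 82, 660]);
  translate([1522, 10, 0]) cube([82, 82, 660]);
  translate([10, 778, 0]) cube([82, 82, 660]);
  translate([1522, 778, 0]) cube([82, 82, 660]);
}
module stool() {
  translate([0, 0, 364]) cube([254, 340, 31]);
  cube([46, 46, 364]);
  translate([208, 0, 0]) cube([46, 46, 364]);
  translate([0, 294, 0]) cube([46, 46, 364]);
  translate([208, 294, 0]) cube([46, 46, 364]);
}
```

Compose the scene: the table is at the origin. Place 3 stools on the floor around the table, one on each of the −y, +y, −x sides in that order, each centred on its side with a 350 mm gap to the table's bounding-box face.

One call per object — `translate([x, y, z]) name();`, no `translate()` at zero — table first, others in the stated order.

table();
translate([680, -690, 0]) stool();
translate([680, 1220, 0]) stool();
translate([-604, 265, 0]) stool();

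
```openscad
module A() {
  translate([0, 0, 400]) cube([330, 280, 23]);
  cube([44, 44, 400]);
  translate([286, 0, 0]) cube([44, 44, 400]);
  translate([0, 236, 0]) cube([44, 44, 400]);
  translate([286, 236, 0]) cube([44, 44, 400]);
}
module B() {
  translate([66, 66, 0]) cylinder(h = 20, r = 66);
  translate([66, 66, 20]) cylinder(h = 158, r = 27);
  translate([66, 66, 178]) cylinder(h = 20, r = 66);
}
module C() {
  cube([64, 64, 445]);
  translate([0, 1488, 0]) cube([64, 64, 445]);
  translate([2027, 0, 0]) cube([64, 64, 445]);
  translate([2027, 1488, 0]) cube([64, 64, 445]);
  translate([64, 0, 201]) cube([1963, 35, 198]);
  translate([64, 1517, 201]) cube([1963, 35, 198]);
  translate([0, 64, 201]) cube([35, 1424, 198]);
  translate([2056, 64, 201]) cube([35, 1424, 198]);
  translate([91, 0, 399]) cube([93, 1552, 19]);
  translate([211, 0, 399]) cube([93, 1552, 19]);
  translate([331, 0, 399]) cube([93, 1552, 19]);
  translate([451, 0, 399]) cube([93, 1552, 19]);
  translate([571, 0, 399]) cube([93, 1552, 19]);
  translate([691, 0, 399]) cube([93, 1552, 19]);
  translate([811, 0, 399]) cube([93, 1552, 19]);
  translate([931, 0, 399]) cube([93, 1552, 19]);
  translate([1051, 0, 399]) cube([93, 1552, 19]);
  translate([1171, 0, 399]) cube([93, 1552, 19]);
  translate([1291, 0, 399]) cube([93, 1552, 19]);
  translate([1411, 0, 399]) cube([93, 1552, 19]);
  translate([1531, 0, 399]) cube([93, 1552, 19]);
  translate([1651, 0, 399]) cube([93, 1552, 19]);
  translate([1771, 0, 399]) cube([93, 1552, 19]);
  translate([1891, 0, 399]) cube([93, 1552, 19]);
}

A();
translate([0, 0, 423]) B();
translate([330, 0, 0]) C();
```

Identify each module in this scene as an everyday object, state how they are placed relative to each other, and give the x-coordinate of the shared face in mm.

The stool's +x face and the bed frame's −x face are both at x = 330 mm.

A is a stool. B is a spool. C is a bed frame. The spool is on top of the stool. The bed frame is against the stool's +x side, with their −y faces flush. The x-coordinate of the shared face is 330 mm.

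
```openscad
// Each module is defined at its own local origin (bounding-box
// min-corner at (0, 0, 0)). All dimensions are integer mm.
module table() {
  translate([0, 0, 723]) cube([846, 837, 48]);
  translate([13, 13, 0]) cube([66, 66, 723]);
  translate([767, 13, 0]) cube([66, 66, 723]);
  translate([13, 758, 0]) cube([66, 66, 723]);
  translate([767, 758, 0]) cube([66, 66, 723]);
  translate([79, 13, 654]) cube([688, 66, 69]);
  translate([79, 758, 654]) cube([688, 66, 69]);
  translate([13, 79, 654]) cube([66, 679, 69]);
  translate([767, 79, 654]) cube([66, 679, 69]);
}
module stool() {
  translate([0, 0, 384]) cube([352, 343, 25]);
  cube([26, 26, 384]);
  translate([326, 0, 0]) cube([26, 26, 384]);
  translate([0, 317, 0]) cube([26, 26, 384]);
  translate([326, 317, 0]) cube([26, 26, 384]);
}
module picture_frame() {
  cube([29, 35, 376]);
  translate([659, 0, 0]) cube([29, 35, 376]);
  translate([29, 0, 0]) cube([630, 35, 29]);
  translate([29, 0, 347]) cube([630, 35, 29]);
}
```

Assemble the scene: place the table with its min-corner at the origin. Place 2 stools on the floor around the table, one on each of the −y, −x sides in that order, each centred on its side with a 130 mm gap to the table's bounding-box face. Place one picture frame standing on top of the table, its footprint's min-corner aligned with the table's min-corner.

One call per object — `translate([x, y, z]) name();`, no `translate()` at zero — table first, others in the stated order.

table();
translate([247, -473, 0]) stool();
translate([-482, 247, 0]) stool();
translate([0, 0, 771]) picture_frame();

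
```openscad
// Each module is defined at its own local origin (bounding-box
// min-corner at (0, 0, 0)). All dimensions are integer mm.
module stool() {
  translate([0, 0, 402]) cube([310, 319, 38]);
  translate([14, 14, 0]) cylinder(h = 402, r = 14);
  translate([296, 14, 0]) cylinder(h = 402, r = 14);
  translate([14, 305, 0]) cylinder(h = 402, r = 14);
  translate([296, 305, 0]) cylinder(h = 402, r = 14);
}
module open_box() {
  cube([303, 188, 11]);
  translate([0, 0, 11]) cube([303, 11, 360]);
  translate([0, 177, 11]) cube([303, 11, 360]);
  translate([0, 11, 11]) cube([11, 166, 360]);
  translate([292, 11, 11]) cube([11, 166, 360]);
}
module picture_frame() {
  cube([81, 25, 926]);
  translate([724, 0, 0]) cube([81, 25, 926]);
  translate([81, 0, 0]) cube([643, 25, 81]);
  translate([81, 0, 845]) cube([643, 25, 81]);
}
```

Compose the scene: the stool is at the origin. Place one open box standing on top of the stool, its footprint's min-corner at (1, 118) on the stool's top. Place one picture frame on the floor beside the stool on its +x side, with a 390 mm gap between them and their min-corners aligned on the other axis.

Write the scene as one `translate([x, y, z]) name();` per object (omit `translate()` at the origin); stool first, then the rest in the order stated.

stool();
translate([1, 118, 440]) open_box();
translate([700, 0, 0]) picture_frame();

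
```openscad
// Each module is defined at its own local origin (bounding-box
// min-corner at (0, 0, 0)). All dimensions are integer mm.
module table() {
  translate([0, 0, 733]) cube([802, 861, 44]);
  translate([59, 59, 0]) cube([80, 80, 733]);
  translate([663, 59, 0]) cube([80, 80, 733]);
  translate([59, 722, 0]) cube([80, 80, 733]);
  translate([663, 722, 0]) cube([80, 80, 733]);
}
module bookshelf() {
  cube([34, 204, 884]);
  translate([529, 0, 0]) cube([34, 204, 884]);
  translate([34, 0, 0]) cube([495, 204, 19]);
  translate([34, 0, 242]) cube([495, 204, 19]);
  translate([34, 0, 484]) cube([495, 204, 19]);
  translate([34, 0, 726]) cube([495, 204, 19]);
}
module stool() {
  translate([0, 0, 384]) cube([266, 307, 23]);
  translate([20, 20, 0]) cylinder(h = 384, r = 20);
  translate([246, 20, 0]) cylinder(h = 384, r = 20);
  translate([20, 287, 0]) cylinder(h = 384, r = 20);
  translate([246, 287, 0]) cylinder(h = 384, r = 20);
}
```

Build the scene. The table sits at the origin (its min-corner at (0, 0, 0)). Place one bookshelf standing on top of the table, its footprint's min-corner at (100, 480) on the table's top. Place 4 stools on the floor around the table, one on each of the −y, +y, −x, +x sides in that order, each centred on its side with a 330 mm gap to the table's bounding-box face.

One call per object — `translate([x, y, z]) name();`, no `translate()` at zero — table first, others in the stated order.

table();
translate([100, 480, 777]) bookshelf();
translate([268, -637, 0]) stool();
translate([268, 1191, 0]) stool();
translate([-596, 277, 0]) stool();
translate([1132, 277, 0]) stool();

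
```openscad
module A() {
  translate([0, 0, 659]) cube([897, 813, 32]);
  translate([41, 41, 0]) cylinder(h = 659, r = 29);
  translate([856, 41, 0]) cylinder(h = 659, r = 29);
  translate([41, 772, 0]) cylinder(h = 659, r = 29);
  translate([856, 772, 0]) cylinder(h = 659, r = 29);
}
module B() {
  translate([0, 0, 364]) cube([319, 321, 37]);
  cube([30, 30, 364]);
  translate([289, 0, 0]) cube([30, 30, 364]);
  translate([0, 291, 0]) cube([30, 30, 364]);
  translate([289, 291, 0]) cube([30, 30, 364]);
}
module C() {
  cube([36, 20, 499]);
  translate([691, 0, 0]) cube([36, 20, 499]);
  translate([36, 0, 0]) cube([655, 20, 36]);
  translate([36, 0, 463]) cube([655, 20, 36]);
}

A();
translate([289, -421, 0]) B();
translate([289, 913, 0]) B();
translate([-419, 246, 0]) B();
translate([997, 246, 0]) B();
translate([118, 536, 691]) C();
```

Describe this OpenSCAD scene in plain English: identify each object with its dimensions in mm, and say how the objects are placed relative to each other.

A is a table with a 897×813 mm rectangular top, 32 mm thick, top surface at z = 691 mm, supported by four round legs of 58 mm diameter, each leg's bounding box inset 12 mm from the nearest pair of top edges, running from the floor.

B is a four-legged stool. The seat is 319×321 mm, 37 mm thick, top at z = 401 mm. It stands on four square legs, each 30×30 mm in cross-section, from z = 0 to the seat underside, each flush with a corner of the seat.

C is a rectangular picture frame lying in the x–z plane (depth along y). The opening is 655 mm wide (x) by 427 mm tall (z), surrounded by a border 36 mm wide on all four sides. The frame is 20 mm deep and is made of two full-height vertical stiles with two horizontal rails fitted between them.

Four stools sit around the table at the −y, +y, −x, +x sides. The picture frame is on top of the table.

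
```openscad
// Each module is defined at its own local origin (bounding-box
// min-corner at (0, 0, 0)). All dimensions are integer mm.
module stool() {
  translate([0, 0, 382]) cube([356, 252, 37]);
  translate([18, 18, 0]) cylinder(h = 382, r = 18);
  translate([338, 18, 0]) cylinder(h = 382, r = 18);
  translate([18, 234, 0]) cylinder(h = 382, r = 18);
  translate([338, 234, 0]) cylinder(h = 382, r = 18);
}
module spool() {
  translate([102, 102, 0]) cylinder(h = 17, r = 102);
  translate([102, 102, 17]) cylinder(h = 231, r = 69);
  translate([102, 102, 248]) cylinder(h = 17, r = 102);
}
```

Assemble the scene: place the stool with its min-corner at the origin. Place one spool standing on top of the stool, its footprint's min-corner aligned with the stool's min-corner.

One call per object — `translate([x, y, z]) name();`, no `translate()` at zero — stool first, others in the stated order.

stool();
translate([0, 0, 419]) spool();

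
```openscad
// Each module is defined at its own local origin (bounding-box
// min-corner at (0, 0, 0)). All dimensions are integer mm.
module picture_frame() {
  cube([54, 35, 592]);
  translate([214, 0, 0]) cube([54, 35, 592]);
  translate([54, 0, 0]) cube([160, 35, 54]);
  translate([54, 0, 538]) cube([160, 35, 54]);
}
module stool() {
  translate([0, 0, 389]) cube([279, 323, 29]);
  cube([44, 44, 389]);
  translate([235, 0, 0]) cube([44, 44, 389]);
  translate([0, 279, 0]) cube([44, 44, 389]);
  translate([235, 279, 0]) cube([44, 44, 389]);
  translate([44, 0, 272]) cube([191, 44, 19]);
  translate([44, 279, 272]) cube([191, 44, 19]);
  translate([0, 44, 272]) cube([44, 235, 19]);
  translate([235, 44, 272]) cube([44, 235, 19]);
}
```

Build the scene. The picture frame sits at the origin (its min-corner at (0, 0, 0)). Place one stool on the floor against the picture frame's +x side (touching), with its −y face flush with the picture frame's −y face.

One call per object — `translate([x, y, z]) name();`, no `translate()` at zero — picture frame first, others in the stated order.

picture_frame();
translate([268, 0, 0]) stool();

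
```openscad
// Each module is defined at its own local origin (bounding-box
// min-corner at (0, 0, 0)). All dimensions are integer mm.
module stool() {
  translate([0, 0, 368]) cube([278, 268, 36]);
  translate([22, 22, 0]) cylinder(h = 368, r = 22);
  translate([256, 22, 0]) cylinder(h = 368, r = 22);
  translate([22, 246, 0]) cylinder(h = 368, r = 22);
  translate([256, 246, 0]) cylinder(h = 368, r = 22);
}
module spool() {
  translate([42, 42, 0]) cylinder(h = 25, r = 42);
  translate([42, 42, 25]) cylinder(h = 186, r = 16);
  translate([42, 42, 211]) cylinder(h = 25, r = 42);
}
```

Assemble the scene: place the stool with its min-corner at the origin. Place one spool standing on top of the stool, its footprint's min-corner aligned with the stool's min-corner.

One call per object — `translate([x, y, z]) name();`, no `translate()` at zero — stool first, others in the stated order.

stool();
translate([0, 0, 404]) spool();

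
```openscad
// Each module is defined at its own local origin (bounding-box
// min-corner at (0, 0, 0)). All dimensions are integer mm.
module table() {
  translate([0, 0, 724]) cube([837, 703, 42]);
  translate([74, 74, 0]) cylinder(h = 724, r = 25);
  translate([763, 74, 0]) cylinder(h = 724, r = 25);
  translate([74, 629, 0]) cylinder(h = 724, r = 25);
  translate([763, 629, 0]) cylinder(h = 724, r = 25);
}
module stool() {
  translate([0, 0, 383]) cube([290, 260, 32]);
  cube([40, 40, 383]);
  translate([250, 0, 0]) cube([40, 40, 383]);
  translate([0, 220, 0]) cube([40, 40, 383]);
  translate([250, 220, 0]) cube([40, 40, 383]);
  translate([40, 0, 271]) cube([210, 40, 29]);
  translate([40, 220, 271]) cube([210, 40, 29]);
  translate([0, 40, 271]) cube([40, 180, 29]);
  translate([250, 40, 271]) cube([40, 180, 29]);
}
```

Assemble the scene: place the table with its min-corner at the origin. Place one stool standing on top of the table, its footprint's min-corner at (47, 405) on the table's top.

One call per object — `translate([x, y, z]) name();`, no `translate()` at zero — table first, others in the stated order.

table();
translate([47, 405, 766]) stool();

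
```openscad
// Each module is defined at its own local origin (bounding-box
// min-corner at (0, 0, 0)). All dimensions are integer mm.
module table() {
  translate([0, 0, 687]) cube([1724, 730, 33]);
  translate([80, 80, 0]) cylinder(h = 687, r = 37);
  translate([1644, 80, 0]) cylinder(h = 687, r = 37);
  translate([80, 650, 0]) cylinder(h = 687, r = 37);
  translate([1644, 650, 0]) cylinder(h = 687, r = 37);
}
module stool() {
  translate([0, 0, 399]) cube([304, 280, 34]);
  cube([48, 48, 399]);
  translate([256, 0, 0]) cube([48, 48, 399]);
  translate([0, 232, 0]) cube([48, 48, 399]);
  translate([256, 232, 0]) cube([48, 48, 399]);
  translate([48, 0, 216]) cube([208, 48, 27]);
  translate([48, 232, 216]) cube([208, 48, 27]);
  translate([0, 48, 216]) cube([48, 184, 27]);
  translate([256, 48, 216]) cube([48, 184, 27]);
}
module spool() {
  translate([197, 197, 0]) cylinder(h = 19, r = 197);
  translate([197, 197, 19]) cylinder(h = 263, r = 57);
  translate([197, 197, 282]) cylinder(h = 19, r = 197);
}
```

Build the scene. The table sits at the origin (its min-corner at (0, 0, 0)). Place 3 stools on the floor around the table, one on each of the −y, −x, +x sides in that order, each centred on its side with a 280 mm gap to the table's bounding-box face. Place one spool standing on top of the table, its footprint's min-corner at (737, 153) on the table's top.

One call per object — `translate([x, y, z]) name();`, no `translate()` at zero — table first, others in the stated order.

table();
translate([710, -560, 0]) stool();
translate([-584, 225, 0]) stool();
translate([2004, 225, 0]) stool();
translate([737, 153, 720]) spool();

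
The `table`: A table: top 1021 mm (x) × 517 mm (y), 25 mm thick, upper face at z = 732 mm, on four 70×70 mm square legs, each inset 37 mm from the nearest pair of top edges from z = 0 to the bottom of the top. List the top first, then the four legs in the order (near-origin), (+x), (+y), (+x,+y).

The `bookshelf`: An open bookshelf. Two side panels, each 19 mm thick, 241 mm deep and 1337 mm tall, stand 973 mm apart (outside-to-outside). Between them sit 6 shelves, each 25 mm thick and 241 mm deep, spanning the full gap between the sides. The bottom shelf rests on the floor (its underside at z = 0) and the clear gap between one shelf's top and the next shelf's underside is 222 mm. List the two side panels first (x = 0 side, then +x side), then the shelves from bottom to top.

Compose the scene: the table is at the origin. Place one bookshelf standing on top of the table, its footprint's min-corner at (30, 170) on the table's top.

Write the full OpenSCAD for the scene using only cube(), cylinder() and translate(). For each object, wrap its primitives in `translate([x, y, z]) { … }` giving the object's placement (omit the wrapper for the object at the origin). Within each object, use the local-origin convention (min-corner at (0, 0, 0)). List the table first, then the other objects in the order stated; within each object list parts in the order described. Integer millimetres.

translate([0, 0, 707]) cube([1021, 517, 25]);
translate([37, 37, 0]) cube([70, 70, 707]);
translate([914, 37, 0]) cube([70, 70, 707]);
translate([37, 410, 0]) cube([70, 70, 707]);
translate([914, 410, 0]) cube([70, 70, 707]);
translate([30, 170, 732]) {
  cube([19, 241, 1337]);
  translate([954, 0, 0]) cube([19, 241, 1337]);
  translate([19, 0, 0]) cube([935, 241, 25]);
  translate([19, 0, 247]) cube([935, 241, 25]);
  translate([19, 0, 494]) cube([935, 241, 25]);
  translate([19, 0, 741]) cube([935, 241, 25]);
  translate([19, 0, 988]) cube([935, 241, 25]);
  translate([19, 0, 1235]) cube([935, 241, 25]);
}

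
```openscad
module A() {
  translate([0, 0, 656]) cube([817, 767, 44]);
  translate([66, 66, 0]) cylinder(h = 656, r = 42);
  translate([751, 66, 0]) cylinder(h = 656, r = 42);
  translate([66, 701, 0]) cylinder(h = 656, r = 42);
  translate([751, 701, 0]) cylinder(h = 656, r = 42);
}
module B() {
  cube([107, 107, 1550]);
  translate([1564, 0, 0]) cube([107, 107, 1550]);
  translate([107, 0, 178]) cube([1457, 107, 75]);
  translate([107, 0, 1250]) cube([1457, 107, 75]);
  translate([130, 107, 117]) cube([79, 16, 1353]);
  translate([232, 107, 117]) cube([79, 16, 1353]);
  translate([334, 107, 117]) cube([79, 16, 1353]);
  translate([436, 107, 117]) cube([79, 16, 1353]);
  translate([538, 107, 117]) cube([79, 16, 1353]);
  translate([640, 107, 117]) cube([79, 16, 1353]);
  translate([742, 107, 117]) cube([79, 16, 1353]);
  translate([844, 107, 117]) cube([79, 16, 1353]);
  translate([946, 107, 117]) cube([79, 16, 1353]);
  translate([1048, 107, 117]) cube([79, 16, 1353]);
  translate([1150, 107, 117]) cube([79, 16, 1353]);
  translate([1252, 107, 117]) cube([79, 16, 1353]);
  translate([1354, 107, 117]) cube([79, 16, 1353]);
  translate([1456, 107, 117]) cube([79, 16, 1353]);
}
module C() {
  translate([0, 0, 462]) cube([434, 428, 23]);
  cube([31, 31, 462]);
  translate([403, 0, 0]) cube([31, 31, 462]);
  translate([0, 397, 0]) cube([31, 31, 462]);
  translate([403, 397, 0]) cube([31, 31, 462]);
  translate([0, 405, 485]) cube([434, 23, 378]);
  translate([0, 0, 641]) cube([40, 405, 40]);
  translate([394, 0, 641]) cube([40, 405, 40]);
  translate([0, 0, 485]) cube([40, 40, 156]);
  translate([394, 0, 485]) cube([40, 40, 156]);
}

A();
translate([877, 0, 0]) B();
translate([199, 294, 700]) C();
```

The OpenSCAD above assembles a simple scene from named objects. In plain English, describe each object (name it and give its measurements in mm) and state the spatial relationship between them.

A is a table with a 817×767 mm rectangular top, 44 mm thick, top surface at z = 700 mm, supported by four round legs of 84 mm diameter, each leg's bounding box inset 24 mm from the nearest pair of top edges, running from the floor.

B is a fence section. Two 107×107 mm posts, 1550 mm tall, stand on the floor with a clear span of 1457 mm between their inner faces. Two horizontal rails of 107×75 mm section span the gap between the posts with their undersides at z = 178 mm and z = 1250 mm, flush with the posts' −y face. 14 pickets, each 79 mm wide, 16 mm thick and 1353 mm tall, are fixed to the +y face of the rails with their bottoms at z = 117 mm, evenly spaced across the span with equal gaps (rounded down to the nearest mm) at the −x end and between each pair — any rounding remainder accumulates at the +x end.

C is a chair: 434×428 mm seat, 23 mm thick, top at z = 485 mm, on four 31 mm square corner legs flush with the seat edges. A 23 mm thick backrest slab spans the full seat width, extending 378 mm above the seat top, its back face flush with the seat's +y edge. Two armrests of 40×40 mm section run along each side from the seat's front edge to the front of the backrest, top faces 196 mm above the seat top and outer faces flush with the seat's x-edges; a 40×40 mm post under the front of each armrest stands on the seat at the front corner.

The fence section is on the floor beside the table on its +x side. The chair is on top of the table.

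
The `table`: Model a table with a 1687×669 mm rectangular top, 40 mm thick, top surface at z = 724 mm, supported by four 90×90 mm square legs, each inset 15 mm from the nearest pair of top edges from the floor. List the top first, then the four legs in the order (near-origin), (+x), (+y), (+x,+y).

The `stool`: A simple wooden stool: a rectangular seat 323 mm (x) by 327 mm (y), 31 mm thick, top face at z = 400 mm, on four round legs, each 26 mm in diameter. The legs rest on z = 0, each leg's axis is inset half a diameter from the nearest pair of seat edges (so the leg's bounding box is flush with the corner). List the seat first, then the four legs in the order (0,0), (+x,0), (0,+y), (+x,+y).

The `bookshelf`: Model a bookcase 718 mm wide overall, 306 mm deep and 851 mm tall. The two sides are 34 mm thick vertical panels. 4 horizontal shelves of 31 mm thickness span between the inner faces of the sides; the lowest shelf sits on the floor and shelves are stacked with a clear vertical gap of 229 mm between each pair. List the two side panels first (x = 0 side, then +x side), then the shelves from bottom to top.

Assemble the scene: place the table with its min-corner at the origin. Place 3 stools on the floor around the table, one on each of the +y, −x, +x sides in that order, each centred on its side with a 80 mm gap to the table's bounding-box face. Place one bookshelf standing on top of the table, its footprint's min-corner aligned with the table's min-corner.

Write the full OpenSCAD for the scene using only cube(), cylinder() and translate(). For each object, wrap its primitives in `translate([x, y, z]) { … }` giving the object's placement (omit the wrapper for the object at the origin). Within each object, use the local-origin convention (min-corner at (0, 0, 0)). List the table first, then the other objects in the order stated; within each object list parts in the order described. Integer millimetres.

translate([0, 0, 684]) cube([1687, 669, 40]);
translate([15, 15, 0]) cube([90, 90, 684]);
translate([1582, 15, 0]) cube([90, 90, 684]);
translate([15, 564, 0]) cube([90, 90, 684]);
translate([1582, 564, 0]) cube([90, 90, 684]);
translate([682, 749, 0]) {
  translate([0, 0, 369]) cube([323, 327, 31]);
  translate([13, 13, 0]) cylinder(h = 369, r = 13);
  translate([310, 13, 0]) cylinder(h = 369, r = 13);
  translate([13, 314, 0]) cylinder(h = 369, r = 13);
  translate([310, 314, 0]) cylinder(h = 369, r = 13);
}
translate([-403, 171, 0]) {
  translate([0, 0, 369]) cube([323, 327, 31]);
  translate([13, 13, 0]) cylinder(h = 369, r = 13);
  translate([310, 13, 0]) cylinder(h = 369, r = 13);
  translate([13, 314, 0]) cylinder(h = 369, r = 13);
  translate([310, 314, 0]) cylinder(h = 369, r = 13);
}
translate([1767, 171, 0]) {
  translate([0, 0, 369]) cube([323, 327, 31]);
  translate([13, 13, 0]) cylinder(h = 369, r = 13);
  translate([310, 13, 0]) cylinder(h = 369, r = 13);
  translate([13, 314, 0]) cylinder(h = 369, r = 13);
  translate([310, 314, 0]) cylinder(h = 369, r = 13);
}
translate([0, 0, 724]) {
  cube([34, 306, 851]);
  translate([684, 0, 0]) cube([34, 306, 851]);
  translate([34, 0, 0]) cube([650, 306, 31]);
  translate([34, 0, 260]) cube([650, 306, 31]);
  translate([34, 0, 520]) cube([650, 306, 31]);
  translate([34, 0, 780]) cube([650, 306, 31]);
}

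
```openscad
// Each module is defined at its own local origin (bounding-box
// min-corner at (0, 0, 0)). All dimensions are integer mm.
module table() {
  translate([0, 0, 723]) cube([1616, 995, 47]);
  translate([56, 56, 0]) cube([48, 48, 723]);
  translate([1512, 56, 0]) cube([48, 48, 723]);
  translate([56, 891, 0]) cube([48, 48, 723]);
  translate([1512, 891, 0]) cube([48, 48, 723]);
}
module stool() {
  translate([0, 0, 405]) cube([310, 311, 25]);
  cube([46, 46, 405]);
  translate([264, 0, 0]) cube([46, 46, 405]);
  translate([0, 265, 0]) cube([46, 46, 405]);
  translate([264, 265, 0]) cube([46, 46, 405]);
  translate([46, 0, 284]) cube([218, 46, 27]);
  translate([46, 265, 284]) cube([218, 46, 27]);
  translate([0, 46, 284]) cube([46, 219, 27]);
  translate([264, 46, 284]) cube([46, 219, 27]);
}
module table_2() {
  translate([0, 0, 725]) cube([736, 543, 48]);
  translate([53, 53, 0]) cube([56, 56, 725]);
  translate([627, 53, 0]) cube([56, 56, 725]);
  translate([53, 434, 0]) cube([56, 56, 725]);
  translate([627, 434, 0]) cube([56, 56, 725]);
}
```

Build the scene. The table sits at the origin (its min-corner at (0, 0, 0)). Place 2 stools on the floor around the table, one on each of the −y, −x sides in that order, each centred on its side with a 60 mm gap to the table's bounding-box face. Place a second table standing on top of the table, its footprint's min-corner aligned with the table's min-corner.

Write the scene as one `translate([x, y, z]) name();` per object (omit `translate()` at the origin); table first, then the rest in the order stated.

table();
translate([653, -371, 0]) stool();
translate([-370, 342, 0]) stool();
translate([0, 0, 770]) table_2();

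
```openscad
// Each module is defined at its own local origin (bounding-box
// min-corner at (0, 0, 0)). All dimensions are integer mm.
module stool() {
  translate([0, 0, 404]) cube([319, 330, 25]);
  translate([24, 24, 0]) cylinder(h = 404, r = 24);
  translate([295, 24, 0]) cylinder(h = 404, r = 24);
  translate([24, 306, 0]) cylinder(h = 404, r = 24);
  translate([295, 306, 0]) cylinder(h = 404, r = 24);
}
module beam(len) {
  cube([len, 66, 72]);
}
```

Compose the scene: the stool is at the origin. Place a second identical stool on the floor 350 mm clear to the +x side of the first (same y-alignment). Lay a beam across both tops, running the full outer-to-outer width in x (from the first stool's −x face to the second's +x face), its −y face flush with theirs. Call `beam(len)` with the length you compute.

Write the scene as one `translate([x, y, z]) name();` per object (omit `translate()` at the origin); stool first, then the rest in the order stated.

stool();
translate([669, 0, 0]) stool();
translate([0, 0, 429]) beam(988);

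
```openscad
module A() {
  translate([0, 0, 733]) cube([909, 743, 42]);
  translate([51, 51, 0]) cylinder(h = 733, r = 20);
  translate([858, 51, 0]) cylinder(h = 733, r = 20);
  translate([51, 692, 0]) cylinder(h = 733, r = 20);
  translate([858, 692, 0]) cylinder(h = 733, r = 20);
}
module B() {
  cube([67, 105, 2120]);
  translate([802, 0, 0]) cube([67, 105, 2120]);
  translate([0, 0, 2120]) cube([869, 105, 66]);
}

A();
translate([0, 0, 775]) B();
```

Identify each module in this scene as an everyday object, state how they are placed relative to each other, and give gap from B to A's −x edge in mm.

The door frame's min-x is at 0; the table's min-x is 0; gap = 0 mm.

A is a table. B is a door frame. The door frame is on top of the table. The gap from the door frame to the table's −x edge is 0 mm.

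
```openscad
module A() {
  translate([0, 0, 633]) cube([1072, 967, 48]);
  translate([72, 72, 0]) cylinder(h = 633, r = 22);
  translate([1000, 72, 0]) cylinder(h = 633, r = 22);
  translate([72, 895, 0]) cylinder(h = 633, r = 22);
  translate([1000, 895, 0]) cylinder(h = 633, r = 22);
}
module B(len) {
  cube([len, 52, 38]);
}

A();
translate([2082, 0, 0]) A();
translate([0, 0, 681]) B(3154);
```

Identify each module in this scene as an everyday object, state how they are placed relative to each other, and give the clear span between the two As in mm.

Second table starts at x = 2082; first ends at x = 1072; clear span = 2082 − 1072 = 1010 mm.

A is a table. B is a beam. A beam spans the tops of two tables. The clear span between the two tables is 1010 mm.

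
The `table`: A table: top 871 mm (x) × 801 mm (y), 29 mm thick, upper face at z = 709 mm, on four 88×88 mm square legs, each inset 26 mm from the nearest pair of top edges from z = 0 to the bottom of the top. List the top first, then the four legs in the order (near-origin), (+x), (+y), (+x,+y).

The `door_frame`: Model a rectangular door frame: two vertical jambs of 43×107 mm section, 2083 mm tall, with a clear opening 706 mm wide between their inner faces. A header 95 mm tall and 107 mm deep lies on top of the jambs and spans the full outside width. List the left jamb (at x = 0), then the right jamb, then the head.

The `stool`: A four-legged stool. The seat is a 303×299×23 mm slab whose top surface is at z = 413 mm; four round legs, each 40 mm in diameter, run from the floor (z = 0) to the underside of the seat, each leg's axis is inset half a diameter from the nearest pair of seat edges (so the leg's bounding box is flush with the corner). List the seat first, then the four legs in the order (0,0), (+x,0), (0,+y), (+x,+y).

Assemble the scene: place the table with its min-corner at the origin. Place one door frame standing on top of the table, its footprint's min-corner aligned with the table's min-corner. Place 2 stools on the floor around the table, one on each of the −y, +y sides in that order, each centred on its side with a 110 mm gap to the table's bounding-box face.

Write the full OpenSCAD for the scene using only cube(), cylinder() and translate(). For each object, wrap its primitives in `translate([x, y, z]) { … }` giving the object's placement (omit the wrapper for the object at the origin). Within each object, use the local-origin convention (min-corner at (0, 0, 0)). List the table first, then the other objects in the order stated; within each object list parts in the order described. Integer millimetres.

translate([0, 0, 680]) cube([871, 801, 29]);
translate([26, 26, 0]) cube([88, 88, 680]);
translate([757, 26, 0]) cube([88, 88, 680]);
translate([26, 687, 0]) cube([88, 88, 680]);
translate([757, 687, 0]) cube([88, 88, 680]);
translate([0, 0, 709]) {
  cube([43, 107, 2083]);
  translate([749, 0, 0]) cube([43, 107, 2083]);
  translate([0, 0, 2083]) cube([792, 107, 95]);
}
translate([284, -409, 0]) {
  translate([0, 0, 390]) cube([303, 299, 23]);
  translate([20, 20, 0]) cylinder(h = 390, r = 20);
  translate([283, 20, 0]) cylinder(h = 390, r = 20);
  translate([20, 279, 0]) cylinder(h = 390, r = 20);
  translate([283, 279, 0]) cylinder(h = 390, r = 20);
}
translate([284, 911, 0]) {
  translate([0, 0, 390]) cube([303, 299, 23]);
  translate([20, 20, 0]) cylinder(h = 390, r = 20);
  translate([283, 20, 0]) cylinder(h = 390, r = 20);
  translate([20, 279, 0]) cylinder(h = 390, r = 20);
  translate([283, 279, 0]) cylinder(h = 390, r = 20);
}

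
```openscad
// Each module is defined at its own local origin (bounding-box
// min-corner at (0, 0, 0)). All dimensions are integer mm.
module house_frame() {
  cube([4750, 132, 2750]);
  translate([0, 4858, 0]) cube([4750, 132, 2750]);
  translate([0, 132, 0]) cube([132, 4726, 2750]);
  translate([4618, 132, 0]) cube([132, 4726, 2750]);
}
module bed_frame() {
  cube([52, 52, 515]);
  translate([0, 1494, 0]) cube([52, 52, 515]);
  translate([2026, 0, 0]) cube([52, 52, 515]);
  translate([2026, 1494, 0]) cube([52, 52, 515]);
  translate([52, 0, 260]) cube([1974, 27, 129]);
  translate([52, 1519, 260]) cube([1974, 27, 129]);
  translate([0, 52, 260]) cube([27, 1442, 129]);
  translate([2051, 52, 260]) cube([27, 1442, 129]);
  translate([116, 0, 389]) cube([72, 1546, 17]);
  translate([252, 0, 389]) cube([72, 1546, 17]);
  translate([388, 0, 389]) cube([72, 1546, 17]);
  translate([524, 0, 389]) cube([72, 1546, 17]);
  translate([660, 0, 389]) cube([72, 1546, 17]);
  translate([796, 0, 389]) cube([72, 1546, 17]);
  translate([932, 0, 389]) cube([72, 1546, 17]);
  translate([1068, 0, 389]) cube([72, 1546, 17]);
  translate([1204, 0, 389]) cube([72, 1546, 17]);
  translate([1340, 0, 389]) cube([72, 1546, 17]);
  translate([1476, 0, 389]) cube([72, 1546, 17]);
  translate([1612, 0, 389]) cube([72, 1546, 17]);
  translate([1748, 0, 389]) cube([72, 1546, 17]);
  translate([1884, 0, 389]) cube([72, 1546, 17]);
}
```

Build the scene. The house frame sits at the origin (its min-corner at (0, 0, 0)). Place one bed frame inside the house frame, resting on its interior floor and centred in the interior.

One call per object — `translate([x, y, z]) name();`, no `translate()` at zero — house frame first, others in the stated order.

house_frame();
translate([1336, 1722, 0]) bed_frame();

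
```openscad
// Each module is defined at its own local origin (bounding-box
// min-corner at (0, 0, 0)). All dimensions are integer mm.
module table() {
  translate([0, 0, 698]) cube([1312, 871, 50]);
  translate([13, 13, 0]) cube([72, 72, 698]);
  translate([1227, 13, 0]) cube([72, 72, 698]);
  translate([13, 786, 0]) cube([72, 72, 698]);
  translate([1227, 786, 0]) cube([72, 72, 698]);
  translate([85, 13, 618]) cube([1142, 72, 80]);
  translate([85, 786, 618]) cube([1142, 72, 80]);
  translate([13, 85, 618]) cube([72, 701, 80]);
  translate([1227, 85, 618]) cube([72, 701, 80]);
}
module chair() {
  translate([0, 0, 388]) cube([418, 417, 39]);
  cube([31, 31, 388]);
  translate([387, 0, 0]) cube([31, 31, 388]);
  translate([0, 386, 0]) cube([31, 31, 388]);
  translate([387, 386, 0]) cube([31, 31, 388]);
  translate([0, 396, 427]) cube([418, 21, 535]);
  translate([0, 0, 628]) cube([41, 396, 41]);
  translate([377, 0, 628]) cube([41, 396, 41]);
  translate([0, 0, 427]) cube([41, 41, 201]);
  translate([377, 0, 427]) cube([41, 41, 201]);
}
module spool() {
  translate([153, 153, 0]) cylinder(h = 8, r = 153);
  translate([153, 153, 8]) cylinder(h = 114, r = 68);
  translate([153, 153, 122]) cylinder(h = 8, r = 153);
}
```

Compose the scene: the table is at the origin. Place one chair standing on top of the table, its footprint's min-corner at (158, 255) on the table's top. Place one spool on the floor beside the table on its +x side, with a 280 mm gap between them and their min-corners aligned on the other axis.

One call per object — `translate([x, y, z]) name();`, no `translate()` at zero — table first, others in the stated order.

table();
translate([158, 255, 748]) chair();
translate([1592, 0, 0]) spool();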